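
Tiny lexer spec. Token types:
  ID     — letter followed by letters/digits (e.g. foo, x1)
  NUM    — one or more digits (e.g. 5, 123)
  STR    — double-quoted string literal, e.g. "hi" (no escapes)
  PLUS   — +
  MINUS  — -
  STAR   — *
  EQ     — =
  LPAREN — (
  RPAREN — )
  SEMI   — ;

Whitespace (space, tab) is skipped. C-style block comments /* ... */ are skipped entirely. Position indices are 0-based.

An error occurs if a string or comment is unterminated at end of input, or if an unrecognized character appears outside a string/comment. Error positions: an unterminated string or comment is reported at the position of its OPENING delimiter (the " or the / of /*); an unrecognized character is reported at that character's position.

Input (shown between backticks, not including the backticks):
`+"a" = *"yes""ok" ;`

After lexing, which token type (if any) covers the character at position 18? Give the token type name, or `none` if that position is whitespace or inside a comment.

Answer: SEMI

Derivation:
pos=0: emit PLUS '+'
pos=1: enter STRING mode
pos=1: emit STR "a" (now at pos=4)
pos=5: emit EQ '='
pos=7: emit STAR '*'
pos=8: enter STRING mode
pos=8: emit STR "yes" (now at pos=13)
pos=13: enter STRING mode
pos=13: emit STR "ok" (now at pos=17)
pos=18: emit SEMI ';'
DONE. 7 tokens: [PLUS, STR, EQ, STAR, STR, STR, SEMI]
Position 18: char is ';' -> SEMI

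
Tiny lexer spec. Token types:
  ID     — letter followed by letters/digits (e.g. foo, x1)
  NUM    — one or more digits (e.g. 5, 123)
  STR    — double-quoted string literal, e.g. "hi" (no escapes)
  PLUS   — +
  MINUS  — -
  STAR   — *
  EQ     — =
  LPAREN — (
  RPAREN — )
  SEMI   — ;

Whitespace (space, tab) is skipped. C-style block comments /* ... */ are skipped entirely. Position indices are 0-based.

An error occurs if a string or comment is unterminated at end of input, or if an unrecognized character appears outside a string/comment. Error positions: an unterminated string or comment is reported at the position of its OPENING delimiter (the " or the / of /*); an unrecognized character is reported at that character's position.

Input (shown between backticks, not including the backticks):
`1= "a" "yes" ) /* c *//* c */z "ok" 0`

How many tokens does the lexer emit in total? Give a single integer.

Answer: 8

Derivation:
pos=0: emit NUM '1' (now at pos=1)
pos=1: emit EQ '='
pos=3: enter STRING mode
pos=3: emit STR "a" (now at pos=6)
pos=7: enter STRING mode
pos=7: emit STR "yes" (now at pos=12)
pos=13: emit RPAREN ')'
pos=15: enter COMMENT mode (saw '/*')
exit COMMENT mode (now at pos=22)
pos=22: enter COMMENT mode (saw '/*')
exit COMMENT mode (now at pos=29)
pos=29: emit ID 'z' (now at pos=30)
pos=31: enter STRING mode
pos=31: emit STR "ok" (now at pos=35)
pos=36: emit NUM '0' (now at pos=37)
DONE. 8 tokens: [NUM, EQ, STR, STR, RPAREN, ID, STR, NUM]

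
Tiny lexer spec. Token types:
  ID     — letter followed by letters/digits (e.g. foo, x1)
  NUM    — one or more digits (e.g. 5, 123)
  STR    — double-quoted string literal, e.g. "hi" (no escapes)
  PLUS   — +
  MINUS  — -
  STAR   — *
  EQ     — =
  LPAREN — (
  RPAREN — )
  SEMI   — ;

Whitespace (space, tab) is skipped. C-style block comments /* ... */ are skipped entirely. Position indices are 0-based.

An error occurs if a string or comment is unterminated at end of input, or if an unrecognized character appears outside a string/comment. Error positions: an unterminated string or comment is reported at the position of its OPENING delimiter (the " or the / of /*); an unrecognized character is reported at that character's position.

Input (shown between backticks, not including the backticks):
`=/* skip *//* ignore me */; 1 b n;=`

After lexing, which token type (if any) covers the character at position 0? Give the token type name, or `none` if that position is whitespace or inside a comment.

Answer: EQ

Derivation:
pos=0: emit EQ '='
pos=1: enter COMMENT mode (saw '/*')
exit COMMENT mode (now at pos=11)
pos=11: enter COMMENT mode (saw '/*')
exit COMMENT mode (now at pos=26)
pos=26: emit SEMI ';'
pos=28: emit NUM '1' (now at pos=29)
pos=30: emit ID 'b' (now at pos=31)
pos=32: emit ID 'n' (now at pos=33)
pos=33: emit SEMI ';'
pos=34: emit EQ '='
DONE. 7 tokens: [EQ, SEMI, NUM, ID, ID, SEMI, EQ]
Position 0: char is '=' -> EQ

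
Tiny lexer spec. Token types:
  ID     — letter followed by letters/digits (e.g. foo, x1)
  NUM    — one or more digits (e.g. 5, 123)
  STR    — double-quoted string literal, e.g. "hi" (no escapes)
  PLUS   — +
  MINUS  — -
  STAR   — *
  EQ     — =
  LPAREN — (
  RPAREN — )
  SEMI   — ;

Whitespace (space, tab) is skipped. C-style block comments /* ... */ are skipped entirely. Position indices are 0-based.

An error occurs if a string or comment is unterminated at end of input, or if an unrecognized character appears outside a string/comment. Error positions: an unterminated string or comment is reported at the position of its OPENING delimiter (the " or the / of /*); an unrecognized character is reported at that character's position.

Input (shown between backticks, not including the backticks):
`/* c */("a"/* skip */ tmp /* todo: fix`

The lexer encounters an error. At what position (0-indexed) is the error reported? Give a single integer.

Answer: 26

Derivation:
pos=0: enter COMMENT mode (saw '/*')
exit COMMENT mode (now at pos=7)
pos=7: emit LPAREN '('
pos=8: enter STRING mode
pos=8: emit STR "a" (now at pos=11)
pos=11: enter COMMENT mode (saw '/*')
exit COMMENT mode (now at pos=21)
pos=22: emit ID 'tmp' (now at pos=25)
pos=26: enter COMMENT mode (saw '/*')
pos=26: ERROR — unterminated comment (reached EOF)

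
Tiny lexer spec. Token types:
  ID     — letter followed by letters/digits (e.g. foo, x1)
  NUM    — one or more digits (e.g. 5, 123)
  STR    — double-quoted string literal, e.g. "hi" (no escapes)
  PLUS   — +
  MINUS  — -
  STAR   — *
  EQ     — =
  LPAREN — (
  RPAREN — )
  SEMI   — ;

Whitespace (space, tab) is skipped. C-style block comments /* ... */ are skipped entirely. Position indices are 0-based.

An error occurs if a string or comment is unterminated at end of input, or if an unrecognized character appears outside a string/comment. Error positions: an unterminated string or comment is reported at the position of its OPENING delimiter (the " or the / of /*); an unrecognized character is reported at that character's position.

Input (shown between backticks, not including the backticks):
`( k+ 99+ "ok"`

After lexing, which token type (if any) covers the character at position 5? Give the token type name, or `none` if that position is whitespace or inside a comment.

pos=0: emit LPAREN '('
pos=2: emit ID 'k' (now at pos=3)
pos=3: emit PLUS '+'
pos=5: emit NUM '99' (now at pos=7)
pos=7: emit PLUS '+'
pos=9: enter STRING mode
pos=9: emit STR "ok" (now at pos=13)
DONE. 6 tokens: [LPAREN, ID, PLUS, NUM, PLUS, STR]
Position 5: char is '9' -> NUM

Answer: NUM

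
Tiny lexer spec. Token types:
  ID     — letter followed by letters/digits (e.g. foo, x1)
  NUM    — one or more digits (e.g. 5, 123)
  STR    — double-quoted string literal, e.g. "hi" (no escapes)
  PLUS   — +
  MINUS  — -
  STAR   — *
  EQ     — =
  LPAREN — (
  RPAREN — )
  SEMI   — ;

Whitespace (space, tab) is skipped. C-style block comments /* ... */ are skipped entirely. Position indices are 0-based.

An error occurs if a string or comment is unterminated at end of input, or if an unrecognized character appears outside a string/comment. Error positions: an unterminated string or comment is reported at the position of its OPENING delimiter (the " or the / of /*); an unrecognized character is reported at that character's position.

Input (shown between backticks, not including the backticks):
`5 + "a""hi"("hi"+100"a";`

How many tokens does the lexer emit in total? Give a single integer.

pos=0: emit NUM '5' (now at pos=1)
pos=2: emit PLUS '+'
pos=4: enter STRING mode
pos=4: emit STR "a" (now at pos=7)
pos=7: enter STRING mode
pos=7: emit STR "hi" (now at pos=11)
pos=11: emit LPAREN '('
pos=12: enter STRING mode
pos=12: emit STR "hi" (now at pos=16)
pos=16: emit PLUS '+'
pos=17: emit NUM '100' (now at pos=20)
pos=20: enter STRING mode
pos=20: emit STR "a" (now at pos=23)
pos=23: emit SEMI ';'
DONE. 10 tokens: [NUM, PLUS, STR, STR, LPAREN, STR, PLUS, NUM, STR, SEMI]

Answer: 10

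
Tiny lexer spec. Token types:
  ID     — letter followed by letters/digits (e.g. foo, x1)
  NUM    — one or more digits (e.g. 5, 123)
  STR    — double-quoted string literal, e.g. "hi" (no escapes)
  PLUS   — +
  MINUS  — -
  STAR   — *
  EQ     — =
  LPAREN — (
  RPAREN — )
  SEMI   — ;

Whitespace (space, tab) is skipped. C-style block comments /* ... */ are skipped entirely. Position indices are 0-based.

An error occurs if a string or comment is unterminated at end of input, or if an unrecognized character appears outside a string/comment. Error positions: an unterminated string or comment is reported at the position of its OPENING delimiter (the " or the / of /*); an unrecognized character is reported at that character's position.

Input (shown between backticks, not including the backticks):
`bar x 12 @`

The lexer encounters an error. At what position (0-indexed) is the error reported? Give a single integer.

Answer: 9

Derivation:
pos=0: emit ID 'bar' (now at pos=3)
pos=4: emit ID 'x' (now at pos=5)
pos=6: emit NUM '12' (now at pos=8)
pos=9: ERROR — unrecognized char '@'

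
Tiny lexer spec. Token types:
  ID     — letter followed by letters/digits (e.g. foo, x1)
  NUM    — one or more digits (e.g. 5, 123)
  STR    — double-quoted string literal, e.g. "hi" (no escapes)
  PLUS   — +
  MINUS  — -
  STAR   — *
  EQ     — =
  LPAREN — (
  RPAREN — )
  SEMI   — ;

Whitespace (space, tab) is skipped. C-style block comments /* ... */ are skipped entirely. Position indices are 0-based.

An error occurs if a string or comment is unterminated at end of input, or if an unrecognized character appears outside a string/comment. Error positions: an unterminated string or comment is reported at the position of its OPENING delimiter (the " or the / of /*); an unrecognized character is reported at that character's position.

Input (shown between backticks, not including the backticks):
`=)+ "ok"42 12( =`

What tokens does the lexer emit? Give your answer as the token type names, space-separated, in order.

pos=0: emit EQ '='
pos=1: emit RPAREN ')'
pos=2: emit PLUS '+'
pos=4: enter STRING mode
pos=4: emit STR "ok" (now at pos=8)
pos=8: emit NUM '42' (now at pos=10)
pos=11: emit NUM '12' (now at pos=13)
pos=13: emit LPAREN '('
pos=15: emit EQ '='
DONE. 8 tokens: [EQ, RPAREN, PLUS, STR, NUM, NUM, LPAREN, EQ]

Answer: EQ RPAREN PLUS STR NUM NUM LPAREN EQ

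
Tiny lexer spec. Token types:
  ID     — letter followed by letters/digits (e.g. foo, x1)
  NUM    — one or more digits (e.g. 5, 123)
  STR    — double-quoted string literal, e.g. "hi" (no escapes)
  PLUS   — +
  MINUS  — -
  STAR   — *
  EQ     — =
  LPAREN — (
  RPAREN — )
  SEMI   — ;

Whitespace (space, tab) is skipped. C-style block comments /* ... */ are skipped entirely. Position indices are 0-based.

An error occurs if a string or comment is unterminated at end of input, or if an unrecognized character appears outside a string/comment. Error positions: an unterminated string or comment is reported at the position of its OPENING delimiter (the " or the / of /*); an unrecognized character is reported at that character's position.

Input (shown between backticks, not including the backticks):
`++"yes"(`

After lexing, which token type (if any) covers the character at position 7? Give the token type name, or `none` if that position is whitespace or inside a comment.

Answer: LPAREN

Derivation:
pos=0: emit PLUS '+'
pos=1: emit PLUS '+'
pos=2: enter STRING mode
pos=2: emit STR "yes" (now at pos=7)
pos=7: emit LPAREN '('
DONE. 4 tokens: [PLUS, PLUS, STR, LPAREN]
Position 7: char is '(' -> LPAREN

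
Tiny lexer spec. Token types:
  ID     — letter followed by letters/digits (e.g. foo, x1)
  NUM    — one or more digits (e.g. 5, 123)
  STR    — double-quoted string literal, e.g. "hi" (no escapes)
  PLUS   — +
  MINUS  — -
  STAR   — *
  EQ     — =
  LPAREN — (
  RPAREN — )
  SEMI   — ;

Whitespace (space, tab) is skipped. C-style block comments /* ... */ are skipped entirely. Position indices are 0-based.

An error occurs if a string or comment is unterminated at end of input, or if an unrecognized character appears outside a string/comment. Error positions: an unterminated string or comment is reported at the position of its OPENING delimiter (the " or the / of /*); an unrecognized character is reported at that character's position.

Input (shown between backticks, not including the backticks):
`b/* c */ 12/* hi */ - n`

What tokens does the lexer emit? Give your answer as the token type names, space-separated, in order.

pos=0: emit ID 'b' (now at pos=1)
pos=1: enter COMMENT mode (saw '/*')
exit COMMENT mode (now at pos=8)
pos=9: emit NUM '12' (now at pos=11)
pos=11: enter COMMENT mode (saw '/*')
exit COMMENT mode (now at pos=19)
pos=20: emit MINUS '-'
pos=22: emit ID 'n' (now at pos=23)
DONE. 4 tokens: [ID, NUM, MINUS, ID]

Answer: ID NUM MINUS ID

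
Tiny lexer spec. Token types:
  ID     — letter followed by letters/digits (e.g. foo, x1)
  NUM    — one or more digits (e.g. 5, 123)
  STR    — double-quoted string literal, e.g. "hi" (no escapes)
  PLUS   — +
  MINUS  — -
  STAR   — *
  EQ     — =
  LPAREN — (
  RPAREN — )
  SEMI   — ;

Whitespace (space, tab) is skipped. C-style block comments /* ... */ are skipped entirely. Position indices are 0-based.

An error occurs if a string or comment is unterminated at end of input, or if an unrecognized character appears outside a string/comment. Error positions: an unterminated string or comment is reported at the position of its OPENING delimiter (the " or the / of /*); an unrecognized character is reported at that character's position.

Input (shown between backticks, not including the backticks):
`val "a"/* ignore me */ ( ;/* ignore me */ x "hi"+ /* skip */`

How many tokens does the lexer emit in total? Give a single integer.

pos=0: emit ID 'val' (now at pos=3)
pos=4: enter STRING mode
pos=4: emit STR "a" (now at pos=7)
pos=7: enter COMMENT mode (saw '/*')
exit COMMENT mode (now at pos=22)
pos=23: emit LPAREN '('
pos=25: emit SEMI ';'
pos=26: enter COMMENT mode (saw '/*')
exit COMMENT mode (now at pos=41)
pos=42: emit ID 'x' (now at pos=43)
pos=44: enter STRING mode
pos=44: emit STR "hi" (now at pos=48)
pos=48: emit PLUS '+'
pos=50: enter COMMENT mode (saw '/*')
exit COMMENT mode (now at pos=60)
DONE. 7 tokens: [ID, STR, LPAREN, SEMI, ID, STR, PLUS]

Answer: 7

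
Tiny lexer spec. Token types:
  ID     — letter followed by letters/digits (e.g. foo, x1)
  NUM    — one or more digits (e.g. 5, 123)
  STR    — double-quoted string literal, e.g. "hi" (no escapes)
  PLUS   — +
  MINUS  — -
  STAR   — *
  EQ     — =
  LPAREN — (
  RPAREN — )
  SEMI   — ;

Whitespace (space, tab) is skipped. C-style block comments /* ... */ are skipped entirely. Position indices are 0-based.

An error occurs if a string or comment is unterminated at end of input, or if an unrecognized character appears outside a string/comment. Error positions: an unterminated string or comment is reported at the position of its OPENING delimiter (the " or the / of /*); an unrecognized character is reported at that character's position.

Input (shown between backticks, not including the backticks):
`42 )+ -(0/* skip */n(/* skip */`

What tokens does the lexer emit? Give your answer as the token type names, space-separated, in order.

pos=0: emit NUM '42' (now at pos=2)
pos=3: emit RPAREN ')'
pos=4: emit PLUS '+'
pos=6: emit MINUS '-'
pos=7: emit LPAREN '('
pos=8: emit NUM '0' (now at pos=9)
pos=9: enter COMMENT mode (saw '/*')
exit COMMENT mode (now at pos=19)
pos=19: emit ID 'n' (now at pos=20)
pos=20: emit LPAREN '('
pos=21: enter COMMENT mode (saw '/*')
exit COMMENT mode (now at pos=31)
DONE. 8 tokens: [NUM, RPAREN, PLUS, MINUS, LPAREN, NUM, ID, LPAREN]

Answer: NUM RPAREN PLUS MINUS LPAREN NUM ID LPAREN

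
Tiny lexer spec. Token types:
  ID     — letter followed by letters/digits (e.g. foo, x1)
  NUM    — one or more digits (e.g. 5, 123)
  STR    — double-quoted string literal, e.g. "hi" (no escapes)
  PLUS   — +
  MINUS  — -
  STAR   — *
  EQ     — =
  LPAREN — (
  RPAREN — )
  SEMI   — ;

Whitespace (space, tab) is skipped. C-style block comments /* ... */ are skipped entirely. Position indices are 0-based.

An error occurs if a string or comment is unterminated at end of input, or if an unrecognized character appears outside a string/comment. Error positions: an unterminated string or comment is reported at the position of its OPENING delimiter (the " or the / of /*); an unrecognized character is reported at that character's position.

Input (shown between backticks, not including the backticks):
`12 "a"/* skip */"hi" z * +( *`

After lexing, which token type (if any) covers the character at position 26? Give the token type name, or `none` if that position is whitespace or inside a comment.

pos=0: emit NUM '12' (now at pos=2)
pos=3: enter STRING mode
pos=3: emit STR "a" (now at pos=6)
pos=6: enter COMMENT mode (saw '/*')
exit COMMENT mode (now at pos=16)
pos=16: enter STRING mode
pos=16: emit STR "hi" (now at pos=20)
pos=21: emit ID 'z' (now at pos=22)
pos=23: emit STAR '*'
pos=25: emit PLUS '+'
pos=26: emit LPAREN '('
pos=28: emit STAR '*'
DONE. 8 tokens: [NUM, STR, STR, ID, STAR, PLUS, LPAREN, STAR]
Position 26: char is '(' -> LPAREN

Answer: LPAREN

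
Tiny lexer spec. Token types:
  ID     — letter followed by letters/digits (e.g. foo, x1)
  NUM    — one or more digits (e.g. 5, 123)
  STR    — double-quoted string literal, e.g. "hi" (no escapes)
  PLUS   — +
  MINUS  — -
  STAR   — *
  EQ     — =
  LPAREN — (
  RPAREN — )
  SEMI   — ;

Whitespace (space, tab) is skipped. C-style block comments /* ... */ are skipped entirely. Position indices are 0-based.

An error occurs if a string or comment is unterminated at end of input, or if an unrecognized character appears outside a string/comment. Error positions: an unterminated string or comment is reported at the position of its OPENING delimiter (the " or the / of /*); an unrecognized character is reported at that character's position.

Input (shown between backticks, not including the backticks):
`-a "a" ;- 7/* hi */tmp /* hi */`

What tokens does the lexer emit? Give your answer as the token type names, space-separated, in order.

pos=0: emit MINUS '-'
pos=1: emit ID 'a' (now at pos=2)
pos=3: enter STRING mode
pos=3: emit STR "a" (now at pos=6)
pos=7: emit SEMI ';'
pos=8: emit MINUS '-'
pos=10: emit NUM '7' (now at pos=11)
pos=11: enter COMMENT mode (saw '/*')
exit COMMENT mode (now at pos=19)
pos=19: emit ID 'tmp' (now at pos=22)
pos=23: enter COMMENT mode (saw '/*')
exit COMMENT mode (now at pos=31)
DONE. 7 tokens: [MINUS, ID, STR, SEMI, MINUS, NUM, ID]

Answer: MINUS ID STR SEMI MINUS NUM ID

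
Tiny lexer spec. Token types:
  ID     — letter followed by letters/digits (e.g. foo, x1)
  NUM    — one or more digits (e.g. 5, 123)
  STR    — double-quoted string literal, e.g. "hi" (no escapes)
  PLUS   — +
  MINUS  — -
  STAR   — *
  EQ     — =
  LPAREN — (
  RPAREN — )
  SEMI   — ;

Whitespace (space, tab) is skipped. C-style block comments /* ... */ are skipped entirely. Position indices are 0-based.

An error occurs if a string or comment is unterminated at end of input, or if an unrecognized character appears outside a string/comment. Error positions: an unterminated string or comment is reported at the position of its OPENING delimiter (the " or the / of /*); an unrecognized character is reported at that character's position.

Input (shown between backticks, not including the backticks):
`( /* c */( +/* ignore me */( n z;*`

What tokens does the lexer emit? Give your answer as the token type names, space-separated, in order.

pos=0: emit LPAREN '('
pos=2: enter COMMENT mode (saw '/*')
exit COMMENT mode (now at pos=9)
pos=9: emit LPAREN '('
pos=11: emit PLUS '+'
pos=12: enter COMMENT mode (saw '/*')
exit COMMENT mode (now at pos=27)
pos=27: emit LPAREN '('
pos=29: emit ID 'n' (now at pos=30)
pos=31: emit ID 'z' (now at pos=32)
pos=32: emit SEMI ';'
pos=33: emit STAR '*'
DONE. 8 tokens: [LPAREN, LPAREN, PLUS, LPAREN, ID, ID, SEMI, STAR]

Answer: LPAREN LPAREN PLUS LPAREN ID ID SEMI STAR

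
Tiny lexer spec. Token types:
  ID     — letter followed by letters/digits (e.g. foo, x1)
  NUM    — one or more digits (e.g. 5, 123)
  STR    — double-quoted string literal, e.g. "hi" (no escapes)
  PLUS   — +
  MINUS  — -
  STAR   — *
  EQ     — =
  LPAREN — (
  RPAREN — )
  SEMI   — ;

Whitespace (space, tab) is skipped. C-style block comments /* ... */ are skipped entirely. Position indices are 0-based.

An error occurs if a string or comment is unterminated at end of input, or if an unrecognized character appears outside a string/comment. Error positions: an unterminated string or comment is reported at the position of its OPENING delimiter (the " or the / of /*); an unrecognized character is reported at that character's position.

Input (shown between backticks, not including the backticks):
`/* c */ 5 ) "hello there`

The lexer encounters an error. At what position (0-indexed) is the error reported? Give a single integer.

Answer: 12

Derivation:
pos=0: enter COMMENT mode (saw '/*')
exit COMMENT mode (now at pos=7)
pos=8: emit NUM '5' (now at pos=9)
pos=10: emit RPAREN ')'
pos=12: enter STRING mode
pos=12: ERROR — unterminated string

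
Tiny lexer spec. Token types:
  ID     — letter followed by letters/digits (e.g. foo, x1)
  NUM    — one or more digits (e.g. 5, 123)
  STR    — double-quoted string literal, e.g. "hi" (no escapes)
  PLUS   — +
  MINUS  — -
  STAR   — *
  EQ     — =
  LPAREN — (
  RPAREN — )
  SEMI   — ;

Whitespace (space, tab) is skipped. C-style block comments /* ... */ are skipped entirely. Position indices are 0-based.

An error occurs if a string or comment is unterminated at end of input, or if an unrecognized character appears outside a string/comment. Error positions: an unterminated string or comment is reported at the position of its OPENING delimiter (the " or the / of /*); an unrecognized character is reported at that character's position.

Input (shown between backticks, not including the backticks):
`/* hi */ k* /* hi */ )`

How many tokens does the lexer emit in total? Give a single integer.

Answer: 3

Derivation:
pos=0: enter COMMENT mode (saw '/*')
exit COMMENT mode (now at pos=8)
pos=9: emit ID 'k' (now at pos=10)
pos=10: emit STAR '*'
pos=12: enter COMMENT mode (saw '/*')
exit COMMENT mode (now at pos=20)
pos=21: emit RPAREN ')'
DONE. 3 tokens: [ID, STAR, RPAREN]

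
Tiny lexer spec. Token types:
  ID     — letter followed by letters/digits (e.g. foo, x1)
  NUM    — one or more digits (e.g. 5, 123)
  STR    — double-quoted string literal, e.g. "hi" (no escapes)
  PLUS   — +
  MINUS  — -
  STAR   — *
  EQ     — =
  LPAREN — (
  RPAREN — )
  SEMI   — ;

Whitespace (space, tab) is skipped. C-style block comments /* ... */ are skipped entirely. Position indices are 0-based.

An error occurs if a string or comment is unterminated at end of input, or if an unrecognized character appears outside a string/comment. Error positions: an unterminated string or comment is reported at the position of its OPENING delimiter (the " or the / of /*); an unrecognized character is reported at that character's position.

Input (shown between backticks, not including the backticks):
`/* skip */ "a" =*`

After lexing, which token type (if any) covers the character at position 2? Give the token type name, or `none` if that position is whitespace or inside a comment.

pos=0: enter COMMENT mode (saw '/*')
exit COMMENT mode (now at pos=10)
pos=11: enter STRING mode
pos=11: emit STR "a" (now at pos=14)
pos=15: emit EQ '='
pos=16: emit STAR '*'
DONE. 3 tokens: [STR, EQ, STAR]
Position 2: char is ' ' -> none

Answer: none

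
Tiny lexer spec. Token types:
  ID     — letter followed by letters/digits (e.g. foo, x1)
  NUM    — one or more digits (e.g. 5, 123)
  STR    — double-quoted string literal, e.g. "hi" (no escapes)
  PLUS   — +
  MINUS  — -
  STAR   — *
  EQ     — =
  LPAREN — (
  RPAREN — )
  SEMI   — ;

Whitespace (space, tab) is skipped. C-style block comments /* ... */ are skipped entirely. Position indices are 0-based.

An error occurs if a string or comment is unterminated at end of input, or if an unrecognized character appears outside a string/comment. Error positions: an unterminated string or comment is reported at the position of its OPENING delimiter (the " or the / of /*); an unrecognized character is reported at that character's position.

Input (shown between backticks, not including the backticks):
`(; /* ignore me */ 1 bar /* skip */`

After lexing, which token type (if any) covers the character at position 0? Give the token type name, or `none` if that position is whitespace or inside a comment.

Answer: LPAREN

Derivation:
pos=0: emit LPAREN '('
pos=1: emit SEMI ';'
pos=3: enter COMMENT mode (saw '/*')
exit COMMENT mode (now at pos=18)
pos=19: emit NUM '1' (now at pos=20)
pos=21: emit ID 'bar' (now at pos=24)
pos=25: enter COMMENT mode (saw '/*')
exit COMMENT mode (now at pos=35)
DONE. 4 tokens: [LPAREN, SEMI, NUM, ID]
Position 0: char is '(' -> LPAREN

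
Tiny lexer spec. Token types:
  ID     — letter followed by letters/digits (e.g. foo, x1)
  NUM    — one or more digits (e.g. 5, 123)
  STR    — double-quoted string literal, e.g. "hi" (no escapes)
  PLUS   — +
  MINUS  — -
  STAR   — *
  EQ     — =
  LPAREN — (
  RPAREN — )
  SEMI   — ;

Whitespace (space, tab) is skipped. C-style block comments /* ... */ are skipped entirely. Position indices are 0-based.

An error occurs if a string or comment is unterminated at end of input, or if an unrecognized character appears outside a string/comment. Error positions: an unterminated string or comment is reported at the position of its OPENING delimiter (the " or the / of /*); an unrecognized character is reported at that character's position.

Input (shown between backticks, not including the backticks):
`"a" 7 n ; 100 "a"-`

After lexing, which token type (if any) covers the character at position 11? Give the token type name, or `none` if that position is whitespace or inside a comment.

pos=0: enter STRING mode
pos=0: emit STR "a" (now at pos=3)
pos=4: emit NUM '7' (now at pos=5)
pos=6: emit ID 'n' (now at pos=7)
pos=8: emit SEMI ';'
pos=10: emit NUM '100' (now at pos=13)
pos=14: enter STRING mode
pos=14: emit STR "a" (now at pos=17)
pos=17: emit MINUS '-'
DONE. 7 tokens: [STR, NUM, ID, SEMI, NUM, STR, MINUS]
Position 11: char is '0' -> NUM

Answer: NUM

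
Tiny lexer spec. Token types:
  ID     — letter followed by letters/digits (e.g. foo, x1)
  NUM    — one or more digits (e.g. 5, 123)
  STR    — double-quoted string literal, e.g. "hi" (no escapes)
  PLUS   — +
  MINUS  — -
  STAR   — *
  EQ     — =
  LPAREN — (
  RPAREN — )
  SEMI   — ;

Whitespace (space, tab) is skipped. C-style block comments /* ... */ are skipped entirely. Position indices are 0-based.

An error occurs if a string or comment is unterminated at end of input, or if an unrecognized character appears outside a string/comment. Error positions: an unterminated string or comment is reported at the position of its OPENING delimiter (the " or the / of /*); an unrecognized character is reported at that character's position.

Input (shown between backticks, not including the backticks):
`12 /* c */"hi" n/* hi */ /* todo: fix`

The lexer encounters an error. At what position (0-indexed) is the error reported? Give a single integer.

pos=0: emit NUM '12' (now at pos=2)
pos=3: enter COMMENT mode (saw '/*')
exit COMMENT mode (now at pos=10)
pos=10: enter STRING mode
pos=10: emit STR "hi" (now at pos=14)
pos=15: emit ID 'n' (now at pos=16)
pos=16: enter COMMENT mode (saw '/*')
exit COMMENT mode (now at pos=24)
pos=25: enter COMMENT mode (saw '/*')
pos=25: ERROR — unterminated comment (reached EOF)

Answer: 25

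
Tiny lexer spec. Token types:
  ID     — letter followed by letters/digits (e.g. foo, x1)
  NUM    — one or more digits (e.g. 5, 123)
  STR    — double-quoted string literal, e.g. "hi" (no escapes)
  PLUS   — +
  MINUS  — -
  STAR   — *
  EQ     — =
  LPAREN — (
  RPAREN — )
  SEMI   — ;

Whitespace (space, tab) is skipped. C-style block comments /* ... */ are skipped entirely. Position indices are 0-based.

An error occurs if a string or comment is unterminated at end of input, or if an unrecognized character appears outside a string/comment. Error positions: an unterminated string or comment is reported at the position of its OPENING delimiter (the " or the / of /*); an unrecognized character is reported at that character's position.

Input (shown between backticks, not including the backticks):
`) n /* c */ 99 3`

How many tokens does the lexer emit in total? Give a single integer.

pos=0: emit RPAREN ')'
pos=2: emit ID 'n' (now at pos=3)
pos=4: enter COMMENT mode (saw '/*')
exit COMMENT mode (now at pos=11)
pos=12: emit NUM '99' (now at pos=14)
pos=15: emit NUM '3' (now at pos=16)
DONE. 4 tokens: [RPAREN, ID, NUM, NUM]

Answer: 4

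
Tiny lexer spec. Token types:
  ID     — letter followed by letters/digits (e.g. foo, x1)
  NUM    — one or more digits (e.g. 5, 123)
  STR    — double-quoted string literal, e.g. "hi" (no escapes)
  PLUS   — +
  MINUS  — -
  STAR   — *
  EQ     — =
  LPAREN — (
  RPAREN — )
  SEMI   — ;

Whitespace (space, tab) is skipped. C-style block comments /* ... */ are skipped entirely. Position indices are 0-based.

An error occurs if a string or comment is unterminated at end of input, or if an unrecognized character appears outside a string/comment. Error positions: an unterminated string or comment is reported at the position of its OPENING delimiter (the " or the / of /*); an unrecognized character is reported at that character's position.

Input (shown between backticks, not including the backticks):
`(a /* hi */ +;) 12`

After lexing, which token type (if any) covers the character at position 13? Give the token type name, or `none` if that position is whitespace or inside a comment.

Answer: SEMI

Derivation:
pos=0: emit LPAREN '('
pos=1: emit ID 'a' (now at pos=2)
pos=3: enter COMMENT mode (saw '/*')
exit COMMENT mode (now at pos=11)
pos=12: emit PLUS '+'
pos=13: emit SEMI ';'
pos=14: emit RPAREN ')'
pos=16: emit NUM '12' (now at pos=18)
DONE. 6 tokens: [LPAREN, ID, PLUS, SEMI, RPAREN, NUM]
Position 13: char is ';' -> SEMI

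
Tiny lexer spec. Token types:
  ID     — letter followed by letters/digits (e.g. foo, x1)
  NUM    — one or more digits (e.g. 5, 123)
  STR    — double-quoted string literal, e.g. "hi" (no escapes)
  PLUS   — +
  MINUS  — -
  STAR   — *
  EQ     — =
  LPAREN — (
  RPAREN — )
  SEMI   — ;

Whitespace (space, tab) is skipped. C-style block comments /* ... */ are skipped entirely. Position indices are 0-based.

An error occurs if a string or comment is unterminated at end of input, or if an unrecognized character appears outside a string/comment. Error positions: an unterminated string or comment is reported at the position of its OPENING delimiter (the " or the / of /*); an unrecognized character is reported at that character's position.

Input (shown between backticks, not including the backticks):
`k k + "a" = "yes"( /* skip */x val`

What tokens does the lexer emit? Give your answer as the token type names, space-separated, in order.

pos=0: emit ID 'k' (now at pos=1)
pos=2: emit ID 'k' (now at pos=3)
pos=4: emit PLUS '+'
pos=6: enter STRING mode
pos=6: emit STR "a" (now at pos=9)
pos=10: emit EQ '='
pos=12: enter STRING mode
pos=12: emit STR "yes" (now at pos=17)
pos=17: emit LPAREN '('
pos=19: enter COMMENT mode (saw '/*')
exit COMMENT mode (now at pos=29)
pos=29: emit ID 'x' (now at pos=30)
pos=31: emit ID 'val' (now at pos=34)
DONE. 9 tokens: [ID, ID, PLUS, STR, EQ, STR, LPAREN, ID, ID]

Answer: ID ID PLUS STR EQ STR LPAREN ID ID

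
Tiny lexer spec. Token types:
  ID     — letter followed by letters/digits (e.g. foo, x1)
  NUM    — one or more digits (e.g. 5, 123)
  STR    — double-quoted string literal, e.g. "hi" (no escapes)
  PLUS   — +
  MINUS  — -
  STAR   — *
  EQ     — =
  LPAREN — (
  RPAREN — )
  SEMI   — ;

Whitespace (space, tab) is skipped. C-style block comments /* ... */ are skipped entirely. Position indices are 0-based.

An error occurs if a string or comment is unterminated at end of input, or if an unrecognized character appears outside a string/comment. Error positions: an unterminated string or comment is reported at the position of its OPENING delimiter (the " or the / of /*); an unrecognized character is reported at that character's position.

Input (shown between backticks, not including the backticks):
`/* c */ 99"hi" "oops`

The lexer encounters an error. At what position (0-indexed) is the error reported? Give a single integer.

pos=0: enter COMMENT mode (saw '/*')
exit COMMENT mode (now at pos=7)
pos=8: emit NUM '99' (now at pos=10)
pos=10: enter STRING mode
pos=10: emit STR "hi" (now at pos=14)
pos=15: enter STRING mode
pos=15: ERROR — unterminated string

Answer: 15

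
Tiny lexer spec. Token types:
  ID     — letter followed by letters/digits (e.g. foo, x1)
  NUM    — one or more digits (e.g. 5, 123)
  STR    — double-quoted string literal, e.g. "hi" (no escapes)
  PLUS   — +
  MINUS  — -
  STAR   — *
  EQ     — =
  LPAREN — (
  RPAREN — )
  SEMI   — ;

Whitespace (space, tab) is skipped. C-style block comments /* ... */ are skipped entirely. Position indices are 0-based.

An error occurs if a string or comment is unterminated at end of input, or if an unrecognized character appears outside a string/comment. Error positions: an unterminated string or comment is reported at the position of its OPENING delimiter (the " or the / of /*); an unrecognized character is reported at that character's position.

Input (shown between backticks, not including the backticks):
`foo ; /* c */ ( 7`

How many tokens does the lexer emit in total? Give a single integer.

Answer: 4

Derivation:
pos=0: emit ID 'foo' (now at pos=3)
pos=4: emit SEMI ';'
pos=6: enter COMMENT mode (saw '/*')
exit COMMENT mode (now at pos=13)
pos=14: emit LPAREN '('
pos=16: emit NUM '7' (now at pos=17)
DONE. 4 tokens: [ID, SEMI, LPAREN, NUM]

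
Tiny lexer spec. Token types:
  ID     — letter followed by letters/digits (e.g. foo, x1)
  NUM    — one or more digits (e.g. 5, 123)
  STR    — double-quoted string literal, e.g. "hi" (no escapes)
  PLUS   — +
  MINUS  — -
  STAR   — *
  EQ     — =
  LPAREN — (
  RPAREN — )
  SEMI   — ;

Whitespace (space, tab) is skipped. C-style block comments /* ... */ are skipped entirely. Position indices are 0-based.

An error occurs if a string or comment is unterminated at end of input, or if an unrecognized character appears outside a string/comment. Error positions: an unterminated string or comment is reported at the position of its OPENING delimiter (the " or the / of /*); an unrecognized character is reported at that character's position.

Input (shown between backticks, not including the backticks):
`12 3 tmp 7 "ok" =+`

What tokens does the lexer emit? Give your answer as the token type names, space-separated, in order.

pos=0: emit NUM '12' (now at pos=2)
pos=3: emit NUM '3' (now at pos=4)
pos=5: emit ID 'tmp' (now at pos=8)
pos=9: emit NUM '7' (now at pos=10)
pos=11: enter STRING mode
pos=11: emit STR "ok" (now at pos=15)
pos=16: emit EQ '='
pos=17: emit PLUS '+'
DONE. 7 tokens: [NUM, NUM, ID, NUM, STR, EQ, PLUS]

Answer: NUM NUM ID NUM STR EQ PLUS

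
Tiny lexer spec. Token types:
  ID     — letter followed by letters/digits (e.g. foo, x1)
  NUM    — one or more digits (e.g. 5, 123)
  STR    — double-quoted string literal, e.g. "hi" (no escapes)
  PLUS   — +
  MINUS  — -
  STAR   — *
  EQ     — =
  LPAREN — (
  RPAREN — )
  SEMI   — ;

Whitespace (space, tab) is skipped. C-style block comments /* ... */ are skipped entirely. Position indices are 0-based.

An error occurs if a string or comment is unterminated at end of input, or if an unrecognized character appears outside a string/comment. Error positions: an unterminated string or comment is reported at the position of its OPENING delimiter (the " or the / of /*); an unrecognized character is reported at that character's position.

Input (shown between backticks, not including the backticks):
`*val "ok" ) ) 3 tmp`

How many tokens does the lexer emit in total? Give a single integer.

Answer: 7

Derivation:
pos=0: emit STAR '*'
pos=1: emit ID 'val' (now at pos=4)
pos=5: enter STRING mode
pos=5: emit STR "ok" (now at pos=9)
pos=10: emit RPAREN ')'
pos=12: emit RPAREN ')'
pos=14: emit NUM '3' (now at pos=15)
pos=16: emit ID 'tmp' (now at pos=19)
DONE. 7 tokens: [STAR, ID, STR, RPAREN, RPAREN, NUM, ID]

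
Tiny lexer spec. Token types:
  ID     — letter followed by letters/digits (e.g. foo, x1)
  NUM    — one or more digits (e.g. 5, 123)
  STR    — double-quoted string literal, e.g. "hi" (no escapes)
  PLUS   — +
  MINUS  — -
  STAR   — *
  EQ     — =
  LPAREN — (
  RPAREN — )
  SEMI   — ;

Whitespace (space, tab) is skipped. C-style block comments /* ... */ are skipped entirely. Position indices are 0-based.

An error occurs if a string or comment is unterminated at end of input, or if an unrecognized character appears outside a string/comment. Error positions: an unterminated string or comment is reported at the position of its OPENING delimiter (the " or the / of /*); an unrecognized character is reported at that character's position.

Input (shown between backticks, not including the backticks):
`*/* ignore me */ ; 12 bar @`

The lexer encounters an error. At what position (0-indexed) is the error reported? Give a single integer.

pos=0: emit STAR '*'
pos=1: enter COMMENT mode (saw '/*')
exit COMMENT mode (now at pos=16)
pos=17: emit SEMI ';'
pos=19: emit NUM '12' (now at pos=21)
pos=22: emit ID 'bar' (now at pos=25)
pos=26: ERROR — unrecognized char '@'

Answer: 26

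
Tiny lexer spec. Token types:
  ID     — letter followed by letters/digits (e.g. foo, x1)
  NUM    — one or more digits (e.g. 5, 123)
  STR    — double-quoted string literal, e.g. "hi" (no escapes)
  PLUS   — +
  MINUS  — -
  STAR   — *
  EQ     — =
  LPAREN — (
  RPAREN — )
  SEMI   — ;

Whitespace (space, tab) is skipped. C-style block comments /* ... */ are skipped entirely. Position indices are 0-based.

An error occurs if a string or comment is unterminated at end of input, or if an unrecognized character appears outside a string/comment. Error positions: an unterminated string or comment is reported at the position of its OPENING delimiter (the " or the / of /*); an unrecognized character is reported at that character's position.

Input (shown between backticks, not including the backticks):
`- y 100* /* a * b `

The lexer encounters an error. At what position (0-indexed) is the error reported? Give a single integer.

Answer: 9

Derivation:
pos=0: emit MINUS '-'
pos=2: emit ID 'y' (now at pos=3)
pos=4: emit NUM '100' (now at pos=7)
pos=7: emit STAR '*'
pos=9: enter COMMENT mode (saw '/*')
pos=9: ERROR — unterminated comment (reached EOF)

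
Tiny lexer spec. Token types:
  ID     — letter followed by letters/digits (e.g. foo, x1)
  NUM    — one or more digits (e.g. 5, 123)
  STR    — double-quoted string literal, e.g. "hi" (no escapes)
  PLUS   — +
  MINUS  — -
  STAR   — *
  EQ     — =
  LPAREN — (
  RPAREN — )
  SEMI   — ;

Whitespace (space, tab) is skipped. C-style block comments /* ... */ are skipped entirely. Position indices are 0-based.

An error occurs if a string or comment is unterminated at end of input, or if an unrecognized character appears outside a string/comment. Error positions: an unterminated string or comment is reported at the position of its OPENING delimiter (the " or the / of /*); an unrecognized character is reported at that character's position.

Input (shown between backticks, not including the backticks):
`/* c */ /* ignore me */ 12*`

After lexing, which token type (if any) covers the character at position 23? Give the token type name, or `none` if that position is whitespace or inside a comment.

Answer: none

Derivation:
pos=0: enter COMMENT mode (saw '/*')
exit COMMENT mode (now at pos=7)
pos=8: enter COMMENT mode (saw '/*')
exit COMMENT mode (now at pos=23)
pos=24: emit NUM '12' (now at pos=26)
pos=26: emit STAR '*'
DONE. 2 tokens: [NUM, STAR]
Position 23: char is ' ' -> none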